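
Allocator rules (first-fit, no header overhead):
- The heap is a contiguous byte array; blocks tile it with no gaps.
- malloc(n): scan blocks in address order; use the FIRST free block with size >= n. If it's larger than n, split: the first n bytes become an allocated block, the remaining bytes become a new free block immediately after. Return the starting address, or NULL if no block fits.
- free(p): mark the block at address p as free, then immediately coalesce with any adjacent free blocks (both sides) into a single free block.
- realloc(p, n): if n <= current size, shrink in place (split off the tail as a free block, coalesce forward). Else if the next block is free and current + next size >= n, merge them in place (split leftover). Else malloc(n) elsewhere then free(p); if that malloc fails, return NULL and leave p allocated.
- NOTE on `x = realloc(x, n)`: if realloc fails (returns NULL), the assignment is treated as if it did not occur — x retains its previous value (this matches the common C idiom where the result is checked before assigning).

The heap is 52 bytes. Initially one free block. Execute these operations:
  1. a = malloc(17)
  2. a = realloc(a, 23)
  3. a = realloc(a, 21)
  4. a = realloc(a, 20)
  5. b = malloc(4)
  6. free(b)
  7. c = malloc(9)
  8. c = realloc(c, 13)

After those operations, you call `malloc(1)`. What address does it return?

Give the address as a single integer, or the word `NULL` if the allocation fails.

Op 1: a = malloc(17) -> a = 0; heap: [0-16 ALLOC][17-51 FREE]
Op 2: a = realloc(a, 23) -> a = 0; heap: [0-22 ALLOC][23-51 FREE]
Op 3: a = realloc(a, 21) -> a = 0; heap: [0-20 ALLOC][21-51 FREE]
Op 4: a = realloc(a, 20) -> a = 0; heap: [0-19 ALLOC][20-51 FREE]
Op 5: b = malloc(4) -> b = 20; heap: [0-19 ALLOC][20-23 ALLOC][24-51 FREE]
Op 6: free(b) -> (freed b); heap: [0-19 ALLOC][20-51 FREE]
Op 7: c = malloc(9) -> c = 20; heap: [0-19 ALLOC][20-28 ALLOC][29-51 FREE]
Op 8: c = realloc(c, 13) -> c = 20; heap: [0-19 ALLOC][20-32 ALLOC][33-51 FREE]
malloc(1): first-fit scan over [0-19 ALLOC][20-32 ALLOC][33-51 FREE] -> 33

Answer: 33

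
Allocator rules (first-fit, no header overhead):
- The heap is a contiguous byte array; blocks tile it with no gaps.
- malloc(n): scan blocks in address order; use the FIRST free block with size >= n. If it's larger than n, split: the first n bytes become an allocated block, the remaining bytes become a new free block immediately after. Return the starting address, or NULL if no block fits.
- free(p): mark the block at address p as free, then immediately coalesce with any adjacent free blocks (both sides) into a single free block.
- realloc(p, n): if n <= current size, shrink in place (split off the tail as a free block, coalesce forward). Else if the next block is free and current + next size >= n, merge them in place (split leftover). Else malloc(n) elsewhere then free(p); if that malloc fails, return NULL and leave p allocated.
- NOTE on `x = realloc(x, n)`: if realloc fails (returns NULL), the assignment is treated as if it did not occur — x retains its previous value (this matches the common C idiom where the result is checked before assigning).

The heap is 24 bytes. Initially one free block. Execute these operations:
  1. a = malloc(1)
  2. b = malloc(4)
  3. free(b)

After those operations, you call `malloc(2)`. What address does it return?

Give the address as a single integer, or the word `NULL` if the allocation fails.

Op 1: a = malloc(1) -> a = 0; heap: [0-0 ALLOC][1-23 FREE]
Op 2: b = malloc(4) -> b = 1; heap: [0-0 ALLOC][1-4 ALLOC][5-23 FREE]
Op 3: free(b) -> (freed b); heap: [0-0 ALLOC][1-23 FREE]
malloc(2): first-fit scan over [0-0 ALLOC][1-23 FREE] -> 1

Answer: 1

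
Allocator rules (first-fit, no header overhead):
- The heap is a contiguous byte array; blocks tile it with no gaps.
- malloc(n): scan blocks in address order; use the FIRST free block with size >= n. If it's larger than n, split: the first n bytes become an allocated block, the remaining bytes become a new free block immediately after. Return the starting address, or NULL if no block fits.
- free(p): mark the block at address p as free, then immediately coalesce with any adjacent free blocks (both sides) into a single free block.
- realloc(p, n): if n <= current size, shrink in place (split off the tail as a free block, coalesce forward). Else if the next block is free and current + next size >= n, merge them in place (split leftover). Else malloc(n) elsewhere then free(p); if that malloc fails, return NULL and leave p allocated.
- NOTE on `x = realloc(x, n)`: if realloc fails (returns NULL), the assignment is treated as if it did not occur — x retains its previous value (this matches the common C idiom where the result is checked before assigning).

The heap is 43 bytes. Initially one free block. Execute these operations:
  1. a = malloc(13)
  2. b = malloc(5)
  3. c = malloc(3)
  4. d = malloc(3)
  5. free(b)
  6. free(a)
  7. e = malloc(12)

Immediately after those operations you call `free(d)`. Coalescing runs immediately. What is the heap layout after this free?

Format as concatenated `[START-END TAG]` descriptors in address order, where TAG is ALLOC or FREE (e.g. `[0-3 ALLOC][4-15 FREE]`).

Answer: [0-11 ALLOC][12-17 FREE][18-20 ALLOC][21-42 FREE]

Derivation:
Op 1: a = malloc(13) -> a = 0; heap: [0-12 ALLOC][13-42 FREE]
Op 2: b = malloc(5) -> b = 13; heap: [0-12 ALLOC][13-17 ALLOC][18-42 FREE]
Op 3: c = malloc(3) -> c = 18; heap: [0-12 ALLOC][13-17 ALLOC][18-20 ALLOC][21-42 FREE]
Op 4: d = malloc(3) -> d = 21; heap: [0-12 ALLOC][13-17 ALLOC][18-20 ALLOC][21-23 ALLOC][24-42 FREE]
Op 5: free(b) -> (freed b); heap: [0-12 ALLOC][13-17 FREE][18-20 ALLOC][21-23 ALLOC][24-42 FREE]
Op 6: free(a) -> (freed a); heap: [0-17 FREE][18-20 ALLOC][21-23 ALLOC][24-42 FREE]
Op 7: e = malloc(12) -> e = 0; heap: [0-11 ALLOC][12-17 FREE][18-20 ALLOC][21-23 ALLOC][24-42 FREE]
free(d): d = 21 -> block [21-23 ALLOC]; mark free, coalesce with adjacent free neighbors -> [0-11 ALLOC][12-17 FREE][18-20 ALLOC][21-42 FREE]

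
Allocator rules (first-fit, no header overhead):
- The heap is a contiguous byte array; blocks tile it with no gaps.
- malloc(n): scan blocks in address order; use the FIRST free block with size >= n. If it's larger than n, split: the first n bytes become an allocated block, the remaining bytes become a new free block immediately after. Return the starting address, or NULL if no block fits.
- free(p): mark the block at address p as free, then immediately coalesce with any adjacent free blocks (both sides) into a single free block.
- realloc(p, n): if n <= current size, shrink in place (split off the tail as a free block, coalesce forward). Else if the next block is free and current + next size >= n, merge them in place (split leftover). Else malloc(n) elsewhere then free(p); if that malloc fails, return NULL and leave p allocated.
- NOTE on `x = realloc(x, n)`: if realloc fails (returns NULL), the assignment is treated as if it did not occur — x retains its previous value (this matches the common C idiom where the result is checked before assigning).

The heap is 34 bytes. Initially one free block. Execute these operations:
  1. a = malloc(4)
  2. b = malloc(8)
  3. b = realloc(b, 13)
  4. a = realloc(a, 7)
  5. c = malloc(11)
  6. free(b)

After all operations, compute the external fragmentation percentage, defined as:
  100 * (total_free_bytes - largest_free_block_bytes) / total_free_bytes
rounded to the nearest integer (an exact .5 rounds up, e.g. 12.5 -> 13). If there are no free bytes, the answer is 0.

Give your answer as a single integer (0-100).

Op 1: a = malloc(4) -> a = 0; heap: [0-3 ALLOC][4-33 FREE]
Op 2: b = malloc(8) -> b = 4; heap: [0-3 ALLOC][4-11 ALLOC][12-33 FREE]
Op 3: b = realloc(b, 13) -> b = 4; heap: [0-3 ALLOC][4-16 ALLOC][17-33 FREE]
Op 4: a = realloc(a, 7) -> a = 17; heap: [0-3 FREE][4-16 ALLOC][17-23 ALLOC][24-33 FREE]
Op 5: c = malloc(11) -> c = NULL; heap: [0-3 FREE][4-16 ALLOC][17-23 ALLOC][24-33 FREE]
Op 6: free(b) -> (freed b); heap: [0-16 FREE][17-23 ALLOC][24-33 FREE]
Free blocks: [17 10] total_free=27 largest=17 -> 100*(27-17)/27 = 1000/27 ≈ 37.037 -> rounds to 37

Answer: 37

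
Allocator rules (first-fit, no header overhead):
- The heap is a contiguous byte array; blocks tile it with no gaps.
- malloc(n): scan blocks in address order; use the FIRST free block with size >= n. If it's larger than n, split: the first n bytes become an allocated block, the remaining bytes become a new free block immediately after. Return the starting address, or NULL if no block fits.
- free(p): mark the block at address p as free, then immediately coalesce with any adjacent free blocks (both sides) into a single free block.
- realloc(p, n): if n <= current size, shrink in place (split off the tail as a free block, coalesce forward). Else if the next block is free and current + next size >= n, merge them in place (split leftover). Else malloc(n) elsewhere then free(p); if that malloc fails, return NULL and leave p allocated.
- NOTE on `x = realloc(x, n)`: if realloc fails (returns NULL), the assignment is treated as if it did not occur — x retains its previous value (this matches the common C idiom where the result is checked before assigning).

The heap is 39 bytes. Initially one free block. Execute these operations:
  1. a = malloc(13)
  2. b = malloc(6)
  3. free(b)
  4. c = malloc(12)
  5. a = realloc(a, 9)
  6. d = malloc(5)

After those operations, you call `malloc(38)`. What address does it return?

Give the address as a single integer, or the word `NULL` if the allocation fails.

Op 1: a = malloc(13) -> a = 0; heap: [0-12 ALLOC][13-38 FREE]
Op 2: b = malloc(6) -> b = 13; heap: [0-12 ALLOC][13-18 ALLOC][19-38 FREE]
Op 3: free(b) -> (freed b); heap: [0-12 ALLOC][13-38 FREE]
Op 4: c = malloc(12) -> c = 13; heap: [0-12 ALLOC][13-24 ALLOC][25-38 FREE]
Op 5: a = realloc(a, 9) -> a = 0; heap: [0-8 ALLOC][9-12 FREE][13-24 ALLOC][25-38 FREE]
Op 6: d = malloc(5) -> d = 25; heap: [0-8 ALLOC][9-12 FREE][13-24 ALLOC][25-29 ALLOC][30-38 FREE]
malloc(38): first-fit scan over [0-8 ALLOC][9-12 FREE][13-24 ALLOC][25-29 ALLOC][30-38 FREE] -> NULL

Answer: NULL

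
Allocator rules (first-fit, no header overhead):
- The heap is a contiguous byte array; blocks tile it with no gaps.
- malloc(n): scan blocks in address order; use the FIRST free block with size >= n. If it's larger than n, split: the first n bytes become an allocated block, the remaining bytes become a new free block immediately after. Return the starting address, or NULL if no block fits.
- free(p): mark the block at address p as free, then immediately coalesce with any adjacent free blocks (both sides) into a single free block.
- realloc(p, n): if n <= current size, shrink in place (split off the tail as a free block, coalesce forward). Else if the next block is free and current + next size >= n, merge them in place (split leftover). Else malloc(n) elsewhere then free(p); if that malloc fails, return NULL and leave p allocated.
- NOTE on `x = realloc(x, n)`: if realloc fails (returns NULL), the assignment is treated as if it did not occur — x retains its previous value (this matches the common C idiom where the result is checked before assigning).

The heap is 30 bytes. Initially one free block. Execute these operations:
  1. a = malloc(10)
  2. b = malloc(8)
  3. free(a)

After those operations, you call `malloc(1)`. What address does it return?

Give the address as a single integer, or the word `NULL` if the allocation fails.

Answer: 0

Derivation:
Op 1: a = malloc(10) -> a = 0; heap: [0-9 ALLOC][10-29 FREE]
Op 2: b = malloc(8) -> b = 10; heap: [0-9 ALLOC][10-17 ALLOC][18-29 FREE]
Op 3: free(a) -> (freed a); heap: [0-9 FREE][10-17 ALLOC][18-29 FREE]
malloc(1): first-fit scan over [0-9 FREE][10-17 ALLOC][18-29 FREE] -> 0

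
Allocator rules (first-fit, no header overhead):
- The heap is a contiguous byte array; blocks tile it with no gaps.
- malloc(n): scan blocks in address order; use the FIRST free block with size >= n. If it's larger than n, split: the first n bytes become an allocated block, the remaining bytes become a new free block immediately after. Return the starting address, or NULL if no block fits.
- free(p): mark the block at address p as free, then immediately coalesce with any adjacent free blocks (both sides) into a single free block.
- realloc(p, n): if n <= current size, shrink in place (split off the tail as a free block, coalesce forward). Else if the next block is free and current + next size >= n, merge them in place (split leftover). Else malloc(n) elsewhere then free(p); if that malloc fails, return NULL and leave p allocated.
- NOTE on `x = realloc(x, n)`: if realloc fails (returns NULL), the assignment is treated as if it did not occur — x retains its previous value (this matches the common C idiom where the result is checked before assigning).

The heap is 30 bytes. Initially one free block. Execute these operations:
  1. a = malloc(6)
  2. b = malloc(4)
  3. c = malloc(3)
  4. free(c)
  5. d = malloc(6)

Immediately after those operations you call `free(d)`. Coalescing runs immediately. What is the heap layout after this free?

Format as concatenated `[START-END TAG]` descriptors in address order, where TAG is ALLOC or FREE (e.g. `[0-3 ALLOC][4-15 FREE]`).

Answer: [0-5 ALLOC][6-9 ALLOC][10-29 FREE]

Derivation:
Op 1: a = malloc(6) -> a = 0; heap: [0-5 ALLOC][6-29 FREE]
Op 2: b = malloc(4) -> b = 6; heap: [0-5 ALLOC][6-9 ALLOC][10-29 FREE]
Op 3: c = malloc(3) -> c = 10; heap: [0-5 ALLOC][6-9 ALLOC][10-12 ALLOC][13-29 FREE]
Op 4: free(c) -> (freed c); heap: [0-5 ALLOC][6-9 ALLOC][10-29 FREE]
Op 5: d = malloc(6) -> d = 10; heap: [0-5 ALLOC][6-9 ALLOC][10-15 ALLOC][16-29 FREE]
free(d): d = 10 -> block [10-15 ALLOC]; mark free, coalesce with adjacent free neighbors -> [0-5 ALLOC][6-9 ALLOC][10-29 FREE]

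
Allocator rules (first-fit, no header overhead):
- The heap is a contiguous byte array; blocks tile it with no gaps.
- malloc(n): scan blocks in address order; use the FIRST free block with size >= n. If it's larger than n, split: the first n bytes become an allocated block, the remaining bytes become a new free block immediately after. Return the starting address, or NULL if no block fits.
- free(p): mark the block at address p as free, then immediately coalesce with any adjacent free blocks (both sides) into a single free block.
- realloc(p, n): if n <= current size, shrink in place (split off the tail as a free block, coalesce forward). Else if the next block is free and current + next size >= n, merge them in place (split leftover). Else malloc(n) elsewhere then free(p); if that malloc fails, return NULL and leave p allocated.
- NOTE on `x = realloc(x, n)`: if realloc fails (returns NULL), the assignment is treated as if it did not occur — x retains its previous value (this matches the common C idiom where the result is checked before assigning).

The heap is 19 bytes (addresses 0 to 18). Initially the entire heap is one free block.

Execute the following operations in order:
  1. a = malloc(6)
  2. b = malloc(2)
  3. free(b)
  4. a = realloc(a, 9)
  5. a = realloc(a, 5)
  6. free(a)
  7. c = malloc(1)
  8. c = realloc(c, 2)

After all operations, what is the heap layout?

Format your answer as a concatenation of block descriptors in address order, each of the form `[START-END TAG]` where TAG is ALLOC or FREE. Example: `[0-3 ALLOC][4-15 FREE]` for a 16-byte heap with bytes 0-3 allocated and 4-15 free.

Answer: [0-1 ALLOC][2-18 FREE]

Derivation:
Op 1: a = malloc(6) -> a = 0; heap: [0-5 ALLOC][6-18 FREE]
Op 2: b = malloc(2) -> b = 6; heap: [0-5 ALLOC][6-7 ALLOC][8-18 FREE]
Op 3: free(b) -> (freed b); heap: [0-5 ALLOC][6-18 FREE]
Op 4: a = realloc(a, 9) -> a = 0; heap: [0-8 ALLOC][9-18 FREE]
Op 5: a = realloc(a, 5) -> a = 0; heap: [0-4 ALLOC][5-18 FREE]
Op 6: free(a) -> (freed a); heap: [0-18 FREE]
Op 7: c = malloc(1) -> c = 0; heap: [0-0 ALLOC][1-18 FREE]
Op 8: c = realloc(c, 2) -> c = 0; heap: [0-1 ALLOC][2-18 FREE]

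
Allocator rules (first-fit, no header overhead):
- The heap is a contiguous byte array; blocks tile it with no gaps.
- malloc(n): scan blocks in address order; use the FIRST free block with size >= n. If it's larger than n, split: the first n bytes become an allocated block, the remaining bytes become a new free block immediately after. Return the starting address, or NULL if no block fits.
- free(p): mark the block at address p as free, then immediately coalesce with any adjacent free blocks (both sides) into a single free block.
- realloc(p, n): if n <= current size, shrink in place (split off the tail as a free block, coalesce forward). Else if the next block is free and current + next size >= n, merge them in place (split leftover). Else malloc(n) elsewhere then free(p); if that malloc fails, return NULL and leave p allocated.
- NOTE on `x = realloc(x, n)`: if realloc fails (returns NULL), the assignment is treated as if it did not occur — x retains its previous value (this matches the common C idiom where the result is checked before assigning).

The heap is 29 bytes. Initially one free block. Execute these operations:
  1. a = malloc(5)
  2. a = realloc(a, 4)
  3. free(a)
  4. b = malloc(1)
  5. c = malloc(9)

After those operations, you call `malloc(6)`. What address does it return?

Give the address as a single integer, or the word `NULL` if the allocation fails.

Answer: 10

Derivation:
Op 1: a = malloc(5) -> a = 0; heap: [0-4 ALLOC][5-28 FREE]
Op 2: a = realloc(a, 4) -> a = 0; heap: [0-3 ALLOC][4-28 FREE]
Op 3: free(a) -> (freed a); heap: [0-28 FREE]
Op 4: b = malloc(1) -> b = 0; heap: [0-0 ALLOC][1-28 FREE]
Op 5: c = malloc(9) -> c = 1; heap: [0-0 ALLOC][1-9 ALLOC][10-28 FREE]
malloc(6): first-fit scan over [0-0 ALLOC][1-9 ALLOC][10-28 FREE] -> 10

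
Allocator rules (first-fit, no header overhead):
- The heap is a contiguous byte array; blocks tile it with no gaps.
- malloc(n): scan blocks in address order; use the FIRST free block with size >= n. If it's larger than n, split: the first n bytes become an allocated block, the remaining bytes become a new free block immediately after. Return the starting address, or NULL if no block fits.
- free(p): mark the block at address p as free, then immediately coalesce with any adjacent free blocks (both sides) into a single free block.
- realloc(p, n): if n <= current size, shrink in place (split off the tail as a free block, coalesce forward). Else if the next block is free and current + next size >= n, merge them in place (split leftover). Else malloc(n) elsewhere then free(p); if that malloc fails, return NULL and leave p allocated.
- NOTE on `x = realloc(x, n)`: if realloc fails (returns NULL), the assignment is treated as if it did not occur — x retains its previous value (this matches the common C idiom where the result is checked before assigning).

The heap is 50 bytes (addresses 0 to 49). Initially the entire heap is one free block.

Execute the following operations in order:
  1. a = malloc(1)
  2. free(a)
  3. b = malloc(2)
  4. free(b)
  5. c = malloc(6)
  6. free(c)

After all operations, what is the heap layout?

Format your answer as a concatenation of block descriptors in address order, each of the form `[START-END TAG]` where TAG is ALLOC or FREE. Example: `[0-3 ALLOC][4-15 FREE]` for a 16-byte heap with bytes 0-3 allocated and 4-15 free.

Answer: [0-49 FREE]

Derivation:
Op 1: a = malloc(1) -> a = 0; heap: [0-0 ALLOC][1-49 FREE]
Op 2: free(a) -> (freed a); heap: [0-49 FREE]
Op 3: b = malloc(2) -> b = 0; heap: [0-1 ALLOC][2-49 FREE]
Op 4: free(b) -> (freed b); heap: [0-49 FREE]
Op 5: c = malloc(6) -> c = 0; heap: [0-5 ALLOC][6-49 FREE]
Op 6: free(c) -> (freed c); heap: [0-49 FREE]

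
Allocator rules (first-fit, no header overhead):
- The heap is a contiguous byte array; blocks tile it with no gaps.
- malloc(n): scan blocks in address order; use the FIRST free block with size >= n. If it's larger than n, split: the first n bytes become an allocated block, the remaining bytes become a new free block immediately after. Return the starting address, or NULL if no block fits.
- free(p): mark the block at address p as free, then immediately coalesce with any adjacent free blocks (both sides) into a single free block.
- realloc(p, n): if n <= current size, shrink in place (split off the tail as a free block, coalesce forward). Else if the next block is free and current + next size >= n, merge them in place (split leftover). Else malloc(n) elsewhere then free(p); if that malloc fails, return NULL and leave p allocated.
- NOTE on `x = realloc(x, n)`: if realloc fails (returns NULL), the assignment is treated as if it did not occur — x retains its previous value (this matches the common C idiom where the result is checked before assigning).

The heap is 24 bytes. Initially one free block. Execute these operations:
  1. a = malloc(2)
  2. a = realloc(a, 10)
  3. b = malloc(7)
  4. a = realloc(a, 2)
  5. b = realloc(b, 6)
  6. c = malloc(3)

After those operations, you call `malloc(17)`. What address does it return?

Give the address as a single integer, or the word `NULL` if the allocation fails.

Op 1: a = malloc(2) -> a = 0; heap: [0-1 ALLOC][2-23 FREE]
Op 2: a = realloc(a, 10) -> a = 0; heap: [0-9 ALLOC][10-23 FREE]
Op 3: b = malloc(7) -> b = 10; heap: [0-9 ALLOC][10-16 ALLOC][17-23 FREE]
Op 4: a = realloc(a, 2) -> a = 0; heap: [0-1 ALLOC][2-9 FREE][10-16 ALLOC][17-23 FREE]
Op 5: b = realloc(b, 6) -> b = 10; heap: [0-1 ALLOC][2-9 FREE][10-15 ALLOC][16-23 FREE]
Op 6: c = malloc(3) -> c = 2; heap: [0-1 ALLOC][2-4 ALLOC][5-9 FREE][10-15 ALLOC][16-23 FREE]
malloc(17): first-fit scan over [0-1 ALLOC][2-4 ALLOC][5-9 FREE][10-15 ALLOC][16-23 FREE] -> NULL

Answer: NULL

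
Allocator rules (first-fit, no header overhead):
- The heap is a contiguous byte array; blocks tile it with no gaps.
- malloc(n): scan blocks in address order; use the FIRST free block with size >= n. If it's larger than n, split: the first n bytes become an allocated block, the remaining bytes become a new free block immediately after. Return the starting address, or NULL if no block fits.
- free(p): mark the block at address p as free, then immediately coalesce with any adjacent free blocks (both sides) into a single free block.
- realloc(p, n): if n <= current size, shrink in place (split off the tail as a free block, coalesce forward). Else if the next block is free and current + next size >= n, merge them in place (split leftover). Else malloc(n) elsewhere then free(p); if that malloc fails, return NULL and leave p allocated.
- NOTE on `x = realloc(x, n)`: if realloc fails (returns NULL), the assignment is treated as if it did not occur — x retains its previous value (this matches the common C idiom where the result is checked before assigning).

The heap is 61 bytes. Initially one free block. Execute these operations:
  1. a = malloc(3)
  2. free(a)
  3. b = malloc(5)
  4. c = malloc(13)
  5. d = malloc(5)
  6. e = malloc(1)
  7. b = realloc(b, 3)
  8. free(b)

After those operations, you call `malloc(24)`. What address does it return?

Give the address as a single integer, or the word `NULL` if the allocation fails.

Op 1: a = malloc(3) -> a = 0; heap: [0-2 ALLOC][3-60 FREE]
Op 2: free(a) -> (freed a); heap: [0-60 FREE]
Op 3: b = malloc(5) -> b = 0; heap: [0-4 ALLOC][5-60 FREE]
Op 4: c = malloc(13) -> c = 5; heap: [0-4 ALLOC][5-17 ALLOC][18-60 FREE]
Op 5: d = malloc(5) -> d = 18; heap: [0-4 ALLOC][5-17 ALLOC][18-22 ALLOC][23-60 FREE]
Op 6: e = malloc(1) -> e = 23; heap: [0-4 ALLOC][5-17 ALLOC][18-22 ALLOC][23-23 ALLOC][24-60 FREE]
Op 7: b = realloc(b, 3) -> b = 0; heap: [0-2 ALLOC][3-4 FREE][5-17 ALLOC][18-22 ALLOC][23-23 ALLOC][24-60 FREE]
Op 8: free(b) -> (freed b); heap: [0-4 FREE][5-17 ALLOC][18-22 ALLOC][23-23 ALLOC][24-60 FREE]
malloc(24): first-fit scan over [0-4 FREE][5-17 ALLOC][18-22 ALLOC][23-23 ALLOC][24-60 FREE] -> 24

Answer: 24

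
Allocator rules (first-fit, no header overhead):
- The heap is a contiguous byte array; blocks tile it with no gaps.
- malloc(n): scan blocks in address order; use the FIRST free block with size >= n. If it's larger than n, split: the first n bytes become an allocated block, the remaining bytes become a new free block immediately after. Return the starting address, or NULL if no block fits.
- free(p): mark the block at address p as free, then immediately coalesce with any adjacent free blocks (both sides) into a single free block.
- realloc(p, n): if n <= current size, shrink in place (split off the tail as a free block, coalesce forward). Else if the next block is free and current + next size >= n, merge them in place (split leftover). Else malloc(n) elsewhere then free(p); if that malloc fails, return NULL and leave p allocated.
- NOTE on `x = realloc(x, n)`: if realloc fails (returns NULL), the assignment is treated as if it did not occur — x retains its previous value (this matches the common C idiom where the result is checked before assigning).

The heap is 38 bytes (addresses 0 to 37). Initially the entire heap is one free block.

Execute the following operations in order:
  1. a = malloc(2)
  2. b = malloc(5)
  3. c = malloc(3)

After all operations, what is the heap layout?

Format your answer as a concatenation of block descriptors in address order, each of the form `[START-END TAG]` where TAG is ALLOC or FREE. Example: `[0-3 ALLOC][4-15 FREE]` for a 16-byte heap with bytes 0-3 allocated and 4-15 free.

Answer: [0-1 ALLOC][2-6 ALLOC][7-9 ALLOC][10-37 FREE]

Derivation:
Op 1: a = malloc(2) -> a = 0; heap: [0-1 ALLOC][2-37 FREE]
Op 2: b = malloc(5) -> b = 2; heap: [0-1 ALLOC][2-6 ALLOC][7-37 FREE]
Op 3: c = malloc(3) -> c = 7; heap: [0-1 ALLOC][2-6 ALLOC][7-9 ALLOC][10-37 FREE]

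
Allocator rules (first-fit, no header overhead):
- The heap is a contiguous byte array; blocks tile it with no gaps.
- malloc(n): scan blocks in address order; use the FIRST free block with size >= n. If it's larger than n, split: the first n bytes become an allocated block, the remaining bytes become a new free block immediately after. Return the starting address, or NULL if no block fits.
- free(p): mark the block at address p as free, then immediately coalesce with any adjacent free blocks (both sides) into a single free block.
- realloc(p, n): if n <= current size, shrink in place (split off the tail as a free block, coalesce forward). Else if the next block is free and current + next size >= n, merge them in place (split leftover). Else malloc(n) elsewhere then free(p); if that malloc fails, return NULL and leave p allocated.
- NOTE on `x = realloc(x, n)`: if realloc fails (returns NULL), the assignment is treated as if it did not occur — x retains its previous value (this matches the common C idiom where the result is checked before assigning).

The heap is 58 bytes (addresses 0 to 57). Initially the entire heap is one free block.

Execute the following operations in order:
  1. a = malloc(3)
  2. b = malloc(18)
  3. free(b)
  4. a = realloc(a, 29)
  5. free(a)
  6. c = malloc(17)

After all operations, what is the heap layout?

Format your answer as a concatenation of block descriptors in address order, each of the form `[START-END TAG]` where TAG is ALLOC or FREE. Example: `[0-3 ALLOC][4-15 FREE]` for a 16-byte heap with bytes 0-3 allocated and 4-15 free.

Op 1: a = malloc(3) -> a = 0; heap: [0-2 ALLOC][3-57 FREE]
Op 2: b = malloc(18) -> b = 3; heap: [0-2 ALLOC][3-20 ALLOC][21-57 FREE]
Op 3: free(b) -> (freed b); heap: [0-2 ALLOC][3-57 FREE]
Op 4: a = realloc(a, 29) -> a = 0; heap: [0-28 ALLOC][29-57 FREE]
Op 5: free(a) -> (freed a); heap: [0-57 FREE]
Op 6: c = malloc(17) -> c = 0; heap: [0-16 ALLOC][17-57 FREE]

Answer: [0-16 ALLOC][17-57 FREE]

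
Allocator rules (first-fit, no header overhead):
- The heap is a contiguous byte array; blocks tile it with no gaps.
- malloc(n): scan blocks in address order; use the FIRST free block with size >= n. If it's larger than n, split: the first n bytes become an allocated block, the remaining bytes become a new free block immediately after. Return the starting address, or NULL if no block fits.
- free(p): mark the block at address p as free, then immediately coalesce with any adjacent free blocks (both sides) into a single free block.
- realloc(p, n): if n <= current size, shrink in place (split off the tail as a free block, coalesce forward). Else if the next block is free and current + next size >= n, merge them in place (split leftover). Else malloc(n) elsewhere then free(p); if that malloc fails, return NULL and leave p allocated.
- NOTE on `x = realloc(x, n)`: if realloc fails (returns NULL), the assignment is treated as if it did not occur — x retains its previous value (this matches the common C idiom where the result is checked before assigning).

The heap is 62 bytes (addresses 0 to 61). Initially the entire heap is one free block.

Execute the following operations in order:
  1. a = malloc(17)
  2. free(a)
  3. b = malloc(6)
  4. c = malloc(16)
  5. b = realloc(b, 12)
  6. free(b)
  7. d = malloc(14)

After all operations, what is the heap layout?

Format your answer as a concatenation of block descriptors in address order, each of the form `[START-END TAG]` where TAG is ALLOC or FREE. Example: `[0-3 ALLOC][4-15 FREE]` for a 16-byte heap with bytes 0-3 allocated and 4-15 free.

Answer: [0-5 FREE][6-21 ALLOC][22-35 ALLOC][36-61 FREE]

Derivation:
Op 1: a = malloc(17) -> a = 0; heap: [0-16 ALLOC][17-61 FREE]
Op 2: free(a) -> (freed a); heap: [0-61 FREE]
Op 3: b = malloc(6) -> b = 0; heap: [0-5 ALLOC][6-61 FREE]
Op 4: c = malloc(16) -> c = 6; heap: [0-5 ALLOC][6-21 ALLOC][22-61 FREE]
Op 5: b = realloc(b, 12) -> b = 22; heap: [0-5 FREE][6-21 ALLOC][22-33 ALLOC][34-61 FREE]
Op 6: free(b) -> (freed b); heap: [0-5 FREE][6-21 ALLOC][22-61 FREE]
Op 7: d = malloc(14) -> d = 22; heap: [0-5 FREE][6-21 ALLOC][22-35 ALLOC][36-61 FREE]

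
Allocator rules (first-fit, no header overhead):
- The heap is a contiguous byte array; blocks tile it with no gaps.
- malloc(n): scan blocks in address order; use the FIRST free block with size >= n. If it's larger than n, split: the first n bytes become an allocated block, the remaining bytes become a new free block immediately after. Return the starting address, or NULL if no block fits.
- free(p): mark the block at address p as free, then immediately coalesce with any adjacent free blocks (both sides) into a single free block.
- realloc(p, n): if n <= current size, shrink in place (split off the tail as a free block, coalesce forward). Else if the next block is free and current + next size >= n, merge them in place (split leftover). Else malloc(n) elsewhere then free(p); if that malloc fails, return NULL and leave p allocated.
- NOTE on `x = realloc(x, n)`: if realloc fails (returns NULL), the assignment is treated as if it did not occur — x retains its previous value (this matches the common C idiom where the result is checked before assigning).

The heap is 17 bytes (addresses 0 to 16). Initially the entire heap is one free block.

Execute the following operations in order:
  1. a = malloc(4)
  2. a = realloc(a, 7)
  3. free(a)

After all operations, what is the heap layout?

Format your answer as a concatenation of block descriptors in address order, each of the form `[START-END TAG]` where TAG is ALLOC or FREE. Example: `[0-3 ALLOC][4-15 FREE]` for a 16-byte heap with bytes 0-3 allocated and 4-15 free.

Op 1: a = malloc(4) -> a = 0; heap: [0-3 ALLOC][4-16 FREE]
Op 2: a = realloc(a, 7) -> a = 0; heap: [0-6 ALLOC][7-16 FREE]
Op 3: free(a) -> (freed a); heap: [0-16 FREE]

Answer: [0-16 FREE]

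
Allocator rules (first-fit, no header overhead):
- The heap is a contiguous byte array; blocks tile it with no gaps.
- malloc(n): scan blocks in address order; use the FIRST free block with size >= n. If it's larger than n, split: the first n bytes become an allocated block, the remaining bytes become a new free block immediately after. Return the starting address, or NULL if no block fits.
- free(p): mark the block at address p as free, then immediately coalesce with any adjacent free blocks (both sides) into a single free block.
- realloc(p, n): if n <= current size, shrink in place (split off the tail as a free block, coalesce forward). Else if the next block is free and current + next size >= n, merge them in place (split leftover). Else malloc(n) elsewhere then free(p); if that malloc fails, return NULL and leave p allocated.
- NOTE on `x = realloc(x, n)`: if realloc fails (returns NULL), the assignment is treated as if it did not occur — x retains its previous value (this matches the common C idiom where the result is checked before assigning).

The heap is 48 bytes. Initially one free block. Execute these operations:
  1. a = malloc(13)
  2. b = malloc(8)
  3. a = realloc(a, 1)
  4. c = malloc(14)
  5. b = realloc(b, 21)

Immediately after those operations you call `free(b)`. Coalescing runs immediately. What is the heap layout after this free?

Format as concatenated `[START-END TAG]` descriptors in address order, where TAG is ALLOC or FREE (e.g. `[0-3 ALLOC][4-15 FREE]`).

Answer: [0-0 ALLOC][1-20 FREE][21-34 ALLOC][35-47 FREE]

Derivation:
Op 1: a = malloc(13) -> a = 0; heap: [0-12 ALLOC][13-47 FREE]
Op 2: b = malloc(8) -> b = 13; heap: [0-12 ALLOC][13-20 ALLOC][21-47 FREE]
Op 3: a = realloc(a, 1) -> a = 0; heap: [0-0 ALLOC][1-12 FREE][13-20 ALLOC][21-47 FREE]
Op 4: c = malloc(14) -> c = 21; heap: [0-0 ALLOC][1-12 FREE][13-20 ALLOC][21-34 ALLOC][35-47 FREE]
Op 5: b = realloc(b, 21) -> NULL (b unchanged); heap: [0-0 ALLOC][1-12 FREE][13-20 ALLOC][21-34 ALLOC][35-47 FREE]
free(b): b = 13 -> block [13-20 ALLOC]; mark free, coalesce with adjacent free neighbors -> [0-0 ALLOC][1-20 FREE][21-34 ALLOC][35-47 FREE]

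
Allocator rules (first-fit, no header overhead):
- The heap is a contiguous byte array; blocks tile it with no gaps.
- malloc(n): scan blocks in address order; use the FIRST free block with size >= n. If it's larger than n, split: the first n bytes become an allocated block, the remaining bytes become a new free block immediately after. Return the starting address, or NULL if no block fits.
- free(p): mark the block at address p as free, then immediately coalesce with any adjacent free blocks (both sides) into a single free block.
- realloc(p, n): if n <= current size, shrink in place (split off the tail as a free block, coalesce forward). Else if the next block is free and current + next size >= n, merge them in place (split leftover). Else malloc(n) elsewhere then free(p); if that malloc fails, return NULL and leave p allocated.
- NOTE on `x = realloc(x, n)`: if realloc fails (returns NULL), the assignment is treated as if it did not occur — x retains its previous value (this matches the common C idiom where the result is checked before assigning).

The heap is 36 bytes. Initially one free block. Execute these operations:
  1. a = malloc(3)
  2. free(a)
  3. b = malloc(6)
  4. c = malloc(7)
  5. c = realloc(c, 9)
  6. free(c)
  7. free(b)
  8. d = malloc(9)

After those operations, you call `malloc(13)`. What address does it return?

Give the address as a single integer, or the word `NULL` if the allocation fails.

Op 1: a = malloc(3) -> a = 0; heap: [0-2 ALLOC][3-35 FREE]
Op 2: free(a) -> (freed a); heap: [0-35 FREE]
Op 3: b = malloc(6) -> b = 0; heap: [0-5 ALLOC][6-35 FREE]
Op 4: c = malloc(7) -> c = 6; heap: [0-5 ALLOC][6-12 ALLOC][13-35 FREE]
Op 5: c = realloc(c, 9) -> c = 6; heap: [0-5 ALLOC][6-14 ALLOC][15-35 FREE]
Op 6: free(c) -> (freed c); heap: [0-5 ALLOC][6-35 FREE]
Op 7: free(b) -> (freed b); heap: [0-35 FREE]
Op 8: d = malloc(9) -> d = 0; heap: [0-8 ALLOC][9-35 FREE]
malloc(13): first-fit scan over [0-8 ALLOC][9-35 FREE] -> 9

Answer: 9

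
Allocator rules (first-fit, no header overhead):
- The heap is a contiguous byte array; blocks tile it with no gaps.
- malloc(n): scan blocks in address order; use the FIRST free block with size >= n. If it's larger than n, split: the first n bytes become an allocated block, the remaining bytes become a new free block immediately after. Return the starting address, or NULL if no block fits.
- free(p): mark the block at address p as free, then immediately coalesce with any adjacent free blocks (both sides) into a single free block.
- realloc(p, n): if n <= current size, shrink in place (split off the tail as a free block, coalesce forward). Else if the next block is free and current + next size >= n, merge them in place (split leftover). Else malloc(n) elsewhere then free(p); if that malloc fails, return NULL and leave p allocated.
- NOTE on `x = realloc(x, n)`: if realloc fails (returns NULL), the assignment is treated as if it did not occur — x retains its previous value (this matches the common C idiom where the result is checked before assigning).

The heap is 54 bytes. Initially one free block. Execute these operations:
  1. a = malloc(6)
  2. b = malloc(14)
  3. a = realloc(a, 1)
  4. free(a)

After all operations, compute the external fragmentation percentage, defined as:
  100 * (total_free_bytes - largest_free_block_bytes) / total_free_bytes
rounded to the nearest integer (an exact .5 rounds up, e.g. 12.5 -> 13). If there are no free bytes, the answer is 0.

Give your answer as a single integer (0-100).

Answer: 15

Derivation:
Op 1: a = malloc(6) -> a = 0; heap: [0-5 ALLOC][6-53 FREE]
Op 2: b = malloc(14) -> b = 6; heap: [0-5 ALLOC][6-19 ALLOC][20-53 FREE]
Op 3: a = realloc(a, 1) -> a = 0; heap: [0-0 ALLOC][1-5 FREE][6-19 ALLOC][20-53 FREE]
Op 4: free(a) -> (freed a); heap: [0-5 FREE][6-19 ALLOC][20-53 FREE]
Free blocks: [6 34] total_free=40 largest=34 -> 100*(40-34)/40 = 600/40 = 15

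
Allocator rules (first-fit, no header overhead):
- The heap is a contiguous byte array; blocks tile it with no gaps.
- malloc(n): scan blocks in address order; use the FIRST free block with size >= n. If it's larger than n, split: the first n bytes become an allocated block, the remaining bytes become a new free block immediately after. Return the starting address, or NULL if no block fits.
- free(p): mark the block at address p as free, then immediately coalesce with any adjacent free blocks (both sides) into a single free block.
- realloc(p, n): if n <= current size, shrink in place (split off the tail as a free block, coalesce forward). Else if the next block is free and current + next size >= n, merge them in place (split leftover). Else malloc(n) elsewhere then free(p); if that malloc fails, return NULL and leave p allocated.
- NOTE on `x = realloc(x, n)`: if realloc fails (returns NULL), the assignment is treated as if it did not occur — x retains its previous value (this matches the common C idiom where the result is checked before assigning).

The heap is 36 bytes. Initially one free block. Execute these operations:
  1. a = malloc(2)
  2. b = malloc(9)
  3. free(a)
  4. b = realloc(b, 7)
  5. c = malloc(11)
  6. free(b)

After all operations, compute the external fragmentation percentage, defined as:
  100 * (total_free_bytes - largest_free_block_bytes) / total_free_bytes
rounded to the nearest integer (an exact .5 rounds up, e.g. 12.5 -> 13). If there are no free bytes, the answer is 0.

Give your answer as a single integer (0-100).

Op 1: a = malloc(2) -> a = 0; heap: [0-1 ALLOC][2-35 FREE]
Op 2: b = malloc(9) -> b = 2; heap: [0-1 ALLOC][2-10 ALLOC][11-35 FREE]
Op 3: free(a) -> (freed a); heap: [0-1 FREE][2-10 ALLOC][11-35 FREE]
Op 4: b = realloc(b, 7) -> b = 2; heap: [0-1 FREE][2-8 ALLOC][9-35 FREE]
Op 5: c = malloc(11) -> c = 9; heap: [0-1 FREE][2-8 ALLOC][9-19 ALLOC][20-35 FREE]
Op 6: free(b) -> (freed b); heap: [0-8 FREE][9-19 ALLOC][20-35 FREE]
Free blocks: [9 16] total_free=25 largest=16 -> 100*(25-16)/25 = 900/25 = 36

Answer: 36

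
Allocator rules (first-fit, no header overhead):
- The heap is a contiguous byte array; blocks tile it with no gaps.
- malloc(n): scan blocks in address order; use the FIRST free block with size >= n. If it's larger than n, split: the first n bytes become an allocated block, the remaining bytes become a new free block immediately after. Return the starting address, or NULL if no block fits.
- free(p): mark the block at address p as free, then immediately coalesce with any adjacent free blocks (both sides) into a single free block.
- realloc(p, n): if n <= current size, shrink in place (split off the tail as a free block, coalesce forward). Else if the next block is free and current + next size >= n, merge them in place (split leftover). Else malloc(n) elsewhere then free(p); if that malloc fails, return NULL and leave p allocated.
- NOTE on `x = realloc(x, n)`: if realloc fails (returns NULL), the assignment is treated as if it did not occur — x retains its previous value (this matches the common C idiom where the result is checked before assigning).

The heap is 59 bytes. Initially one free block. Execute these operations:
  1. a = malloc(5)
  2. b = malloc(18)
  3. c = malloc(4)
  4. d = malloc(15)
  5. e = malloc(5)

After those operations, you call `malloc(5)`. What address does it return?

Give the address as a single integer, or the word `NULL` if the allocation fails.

Op 1: a = malloc(5) -> a = 0; heap: [0-4 ALLOC][5-58 FREE]
Op 2: b = malloc(18) -> b = 5; heap: [0-4 ALLOC][5-22 ALLOC][23-58 FREE]
Op 3: c = malloc(4) -> c = 23; heap: [0-4 ALLOC][5-22 ALLOC][23-26 ALLOC][27-58 FREE]
Op 4: d = malloc(15) -> d = 27; heap: [0-4 ALLOC][5-22 ALLOC][23-26 ALLOC][27-41 ALLOC][42-58 FREE]
Op 5: e = malloc(5) -> e = 42; heap: [0-4 ALLOC][5-22 ALLOC][23-26 ALLOC][27-41 ALLOC][42-46 ALLOC][47-58 FREE]
malloc(5): first-fit scan over [0-4 ALLOC][5-22 ALLOC][23-26 ALLOC][27-41 ALLOC][42-46 ALLOC][47-58 FREE] -> 47

Answer: 47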